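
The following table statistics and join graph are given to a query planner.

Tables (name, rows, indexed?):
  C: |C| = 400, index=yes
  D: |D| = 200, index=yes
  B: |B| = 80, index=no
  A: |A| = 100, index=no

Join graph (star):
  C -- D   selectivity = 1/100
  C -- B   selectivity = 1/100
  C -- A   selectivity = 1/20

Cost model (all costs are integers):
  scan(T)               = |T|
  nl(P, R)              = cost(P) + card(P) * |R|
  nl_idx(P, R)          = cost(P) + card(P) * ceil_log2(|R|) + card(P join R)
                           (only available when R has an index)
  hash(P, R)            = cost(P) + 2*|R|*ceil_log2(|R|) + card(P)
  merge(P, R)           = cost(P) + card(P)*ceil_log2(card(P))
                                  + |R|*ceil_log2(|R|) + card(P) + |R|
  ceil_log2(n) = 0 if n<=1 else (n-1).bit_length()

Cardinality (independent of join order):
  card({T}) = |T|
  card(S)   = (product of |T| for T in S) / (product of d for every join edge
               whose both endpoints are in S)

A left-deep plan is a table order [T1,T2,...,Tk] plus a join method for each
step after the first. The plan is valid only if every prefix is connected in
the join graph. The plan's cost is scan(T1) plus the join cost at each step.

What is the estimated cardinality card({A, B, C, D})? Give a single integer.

Tables in S: A(100), B(80), C(400), D(200)
Edges inside S: C-D(d=100), C-B(d=100), C-A(d=20)
numerator = 100 * 80 * 400 * 200 = 640000000
denominator = 100 * 100 * 20 = 200000
card(S) = 640000000 / 200000 = 3200

3200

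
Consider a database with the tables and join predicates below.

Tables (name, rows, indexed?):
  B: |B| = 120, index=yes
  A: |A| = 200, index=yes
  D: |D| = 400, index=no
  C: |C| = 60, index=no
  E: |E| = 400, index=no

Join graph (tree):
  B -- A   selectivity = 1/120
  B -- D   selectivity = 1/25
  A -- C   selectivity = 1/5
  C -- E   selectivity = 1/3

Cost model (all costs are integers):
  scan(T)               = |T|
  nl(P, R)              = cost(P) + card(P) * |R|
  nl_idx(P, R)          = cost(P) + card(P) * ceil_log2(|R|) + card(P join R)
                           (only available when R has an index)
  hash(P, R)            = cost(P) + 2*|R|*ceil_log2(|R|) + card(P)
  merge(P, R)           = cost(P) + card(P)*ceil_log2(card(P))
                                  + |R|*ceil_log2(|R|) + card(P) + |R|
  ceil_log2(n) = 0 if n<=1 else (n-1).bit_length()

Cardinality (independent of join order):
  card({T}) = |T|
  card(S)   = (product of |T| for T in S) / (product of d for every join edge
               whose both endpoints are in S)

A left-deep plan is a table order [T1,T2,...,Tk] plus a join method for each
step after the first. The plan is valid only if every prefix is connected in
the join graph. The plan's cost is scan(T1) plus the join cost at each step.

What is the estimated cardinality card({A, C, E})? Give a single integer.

Tables in S: A(200), C(60), E(400)
Edges inside S: A-C(d=5), C-E(d=3)
numerator = 200 * 60 * 400 = 4800000
denominator = 5 * 3 = 15
card(S) = 4800000 / 15 = 320000

320000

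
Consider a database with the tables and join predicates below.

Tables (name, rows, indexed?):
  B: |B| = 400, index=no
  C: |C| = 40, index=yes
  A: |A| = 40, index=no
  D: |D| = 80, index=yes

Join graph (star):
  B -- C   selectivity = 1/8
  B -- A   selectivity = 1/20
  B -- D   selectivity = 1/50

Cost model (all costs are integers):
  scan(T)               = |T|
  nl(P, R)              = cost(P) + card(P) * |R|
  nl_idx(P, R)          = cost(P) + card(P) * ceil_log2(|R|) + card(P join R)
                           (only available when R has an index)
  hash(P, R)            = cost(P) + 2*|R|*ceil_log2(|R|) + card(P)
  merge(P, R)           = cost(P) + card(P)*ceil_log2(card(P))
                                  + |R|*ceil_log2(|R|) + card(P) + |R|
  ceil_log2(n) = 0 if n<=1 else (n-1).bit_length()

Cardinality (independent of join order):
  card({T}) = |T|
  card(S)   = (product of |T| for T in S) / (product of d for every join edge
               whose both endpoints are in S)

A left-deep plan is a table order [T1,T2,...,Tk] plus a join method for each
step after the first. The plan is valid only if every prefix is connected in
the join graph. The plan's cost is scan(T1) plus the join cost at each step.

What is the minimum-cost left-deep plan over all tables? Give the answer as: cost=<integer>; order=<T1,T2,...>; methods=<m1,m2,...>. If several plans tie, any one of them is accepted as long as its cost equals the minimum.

cost=4800; order=B,D,A,C; methods=hash,hash,hash

Selinger DP (subsets sized 1..n):
  {B}: scan cost=400, card=400
  {C}: scan cost=40, card=40
  {A}: scan cost=40, card=40
  {D}: scan cost=80, card=80
  {BC}: card=2000; try (C,hash)→1280, (B,merge)→4320, (C,merge)→4680, (C,nl_idx)→4800, (B,hash)→7280, (B,nl)→16040 …(+1); best=1280 via (C,hash)
  {AB}: card=800; try (A,hash)→1280, (B,merge)→4320, (A,merge)→4680, (B,hash)→7280, (B,nl)→16040, (A,nl)→16400; best=1280 via (A,hash)
  {BD}: card=640; try (D,hash)→1920, (D,nl_idx)→3840, (B,merge)→4720, (D,merge)→5040, (B,hash)→7360, (B,nl)→32080 …(+1); best=1920 via (D,hash)
  {ABC}: card=4000; try (C,hash)→2560, (A,hash)→3760, (C,nl_idx)→10080, (C,merge)→10360, (A,merge)→25560, (C,nl)→33280 …(+1); best=2560 via (C,hash)
  {BCD}: card=3200; try (C,hash)→3040, (D,hash)→4400, (C,nl_idx)→8960, (C,merge)→9240, (D,nl_idx)→18480, (D,merge)→25920 …(+2); best=3040 via (C,hash)
  {ABD}: card=1280; try (A,hash)→3040, (D,hash)→3200, (D,nl_idx)→8160, (A,merge)→9240, (D,merge)→10720, (A,nl)→27520 …(+1); best=3040 via (A,hash)
  {ABCD}: card=6400; try (C,hash)→4800, (A,hash)→6720, (D,hash)→7680, (C,nl_idx)→17120, (C,merge)→18680, (D,nl_idx)→36960 …(+5); best=4800 via (C,hash)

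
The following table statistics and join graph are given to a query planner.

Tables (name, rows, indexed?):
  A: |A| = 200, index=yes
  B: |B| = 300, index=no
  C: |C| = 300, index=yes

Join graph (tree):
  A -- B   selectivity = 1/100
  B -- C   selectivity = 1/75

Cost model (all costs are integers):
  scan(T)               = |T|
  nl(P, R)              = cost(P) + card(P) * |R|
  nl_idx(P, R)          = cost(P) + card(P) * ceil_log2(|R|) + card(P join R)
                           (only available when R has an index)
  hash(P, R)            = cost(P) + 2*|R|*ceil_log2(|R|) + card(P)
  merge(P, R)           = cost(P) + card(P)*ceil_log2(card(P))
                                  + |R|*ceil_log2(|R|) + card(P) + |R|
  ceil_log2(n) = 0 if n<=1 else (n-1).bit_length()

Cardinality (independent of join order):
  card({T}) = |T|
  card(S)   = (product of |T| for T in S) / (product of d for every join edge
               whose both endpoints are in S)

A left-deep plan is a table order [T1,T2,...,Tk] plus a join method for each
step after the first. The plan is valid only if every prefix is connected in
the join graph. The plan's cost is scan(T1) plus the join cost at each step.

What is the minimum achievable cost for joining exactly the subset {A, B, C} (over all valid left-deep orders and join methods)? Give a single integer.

Selinger DP over subsets of {A,B,C}:
  {A}: scan cost=200, card=200
  {B}: scan cost=300, card=300
  {C}: scan cost=300, card=300
  {AB}: card=600; try (A,nl_idx)→3300, (A,hash)→3800, (B,merge)→5000, (A,merge)→5100, (B,hash)→5800, (B,nl)→60200 …(+1); best=3300 via (A,nl_idx)
  {BC}: card=1200; try (C,nl_idx)→4200, (C,hash)→6000, (B,hash)→6000, (C,merge)→6300, (B,merge)→6300, (C,nl)→90300 …(+1); best=4200 via (C,nl_idx)
  {ABC}: card=2400; try (A,hash)→8600, (C,hash)→9300, (C,nl_idx)→11100, (C,merge)→12900, (A,nl_idx)→16200, (A,merge)→20400 …(+2); best=8600 via (A,hash)

8600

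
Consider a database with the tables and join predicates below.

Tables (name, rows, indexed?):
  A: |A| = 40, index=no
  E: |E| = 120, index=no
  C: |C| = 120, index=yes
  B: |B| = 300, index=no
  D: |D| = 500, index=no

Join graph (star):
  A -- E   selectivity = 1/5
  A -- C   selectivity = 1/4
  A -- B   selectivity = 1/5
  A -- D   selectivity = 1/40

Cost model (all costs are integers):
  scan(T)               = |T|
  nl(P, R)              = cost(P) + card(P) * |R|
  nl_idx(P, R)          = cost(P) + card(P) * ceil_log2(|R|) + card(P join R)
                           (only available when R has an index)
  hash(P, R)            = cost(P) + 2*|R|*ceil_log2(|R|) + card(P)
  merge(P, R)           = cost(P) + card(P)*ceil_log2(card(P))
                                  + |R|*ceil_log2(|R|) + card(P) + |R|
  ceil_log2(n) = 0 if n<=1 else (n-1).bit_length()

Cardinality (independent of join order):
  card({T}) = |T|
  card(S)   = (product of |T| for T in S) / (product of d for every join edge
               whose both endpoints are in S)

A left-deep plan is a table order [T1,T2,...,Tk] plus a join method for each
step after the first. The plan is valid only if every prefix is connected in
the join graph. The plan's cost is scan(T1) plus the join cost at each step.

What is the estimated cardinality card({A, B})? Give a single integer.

2400

Tables in S: A(40), B(300)
Edges inside S: A-B(d=5)
numerator = 40 * 300 = 12000
denominator = 5 = 5
card(S) = 12000 / 5 = 2400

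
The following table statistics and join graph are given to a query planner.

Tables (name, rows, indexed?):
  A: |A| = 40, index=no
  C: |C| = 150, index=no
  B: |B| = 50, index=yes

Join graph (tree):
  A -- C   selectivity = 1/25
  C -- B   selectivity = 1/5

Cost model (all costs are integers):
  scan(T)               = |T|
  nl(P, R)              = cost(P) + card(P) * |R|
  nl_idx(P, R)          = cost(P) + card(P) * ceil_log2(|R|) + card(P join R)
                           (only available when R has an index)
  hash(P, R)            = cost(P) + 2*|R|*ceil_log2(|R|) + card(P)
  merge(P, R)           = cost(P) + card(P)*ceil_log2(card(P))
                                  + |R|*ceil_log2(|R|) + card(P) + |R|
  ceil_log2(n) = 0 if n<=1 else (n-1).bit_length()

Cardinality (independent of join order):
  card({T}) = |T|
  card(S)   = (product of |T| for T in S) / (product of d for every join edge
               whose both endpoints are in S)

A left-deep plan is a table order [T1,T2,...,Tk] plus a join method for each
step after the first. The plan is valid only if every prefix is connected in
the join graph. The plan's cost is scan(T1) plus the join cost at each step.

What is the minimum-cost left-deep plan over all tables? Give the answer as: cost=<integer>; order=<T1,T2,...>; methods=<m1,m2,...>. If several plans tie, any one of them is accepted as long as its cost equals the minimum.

cost=1620; order=C,A,B; methods=hash,hash

Selinger DP (subsets sized 1..n):
  {A}: scan cost=40, card=40
  {C}: scan cost=150, card=150
  {B}: scan cost=50, card=50
  {AC}: card=240; try (A,hash)→780, (C,merge)→1670, (A,merge)→1780, (C,hash)→2480, (C,nl)→6040, (A,nl)→6150; best=780 via (A,hash)
  {BC}: card=1500; try (B,hash)→900, (C,merge)→1750, (B,merge)→1850, (C,hash)→2500, (B,nl_idx)→2550, (C,nl)→7550 …(+1); best=900 via (B,hash)
  {ABC}: card=2400; try (B,hash)→1620, (A,hash)→2880, (B,merge)→3290, (B,nl_idx)→4620, (B,nl)→12780, (A,merge)→19180 …(+1); best=1620 via (B,hash)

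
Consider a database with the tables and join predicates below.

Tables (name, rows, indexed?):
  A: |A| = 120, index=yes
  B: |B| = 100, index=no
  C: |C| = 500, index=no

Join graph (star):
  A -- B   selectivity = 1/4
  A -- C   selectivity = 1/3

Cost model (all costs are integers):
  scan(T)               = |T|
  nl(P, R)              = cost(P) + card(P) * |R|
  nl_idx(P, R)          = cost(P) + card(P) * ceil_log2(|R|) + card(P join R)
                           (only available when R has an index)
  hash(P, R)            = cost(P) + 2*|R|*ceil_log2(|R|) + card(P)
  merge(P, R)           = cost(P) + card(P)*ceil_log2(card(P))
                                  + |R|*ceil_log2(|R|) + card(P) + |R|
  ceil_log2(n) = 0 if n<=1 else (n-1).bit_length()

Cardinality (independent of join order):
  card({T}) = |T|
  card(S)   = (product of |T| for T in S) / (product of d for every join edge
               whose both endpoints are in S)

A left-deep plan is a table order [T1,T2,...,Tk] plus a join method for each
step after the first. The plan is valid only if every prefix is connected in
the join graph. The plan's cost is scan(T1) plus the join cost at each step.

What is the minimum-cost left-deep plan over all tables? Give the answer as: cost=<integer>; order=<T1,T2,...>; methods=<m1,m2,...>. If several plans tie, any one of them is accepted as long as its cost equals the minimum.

Selinger DP (subsets sized 1..n):
  {A}: scan cost=120, card=120
  {B}: scan cost=100, card=100
  {C}: scan cost=500, card=500
  {AB}: card=3000; try (B,hash)→1640, (A,merge)→1860, (B,merge)→1880, (A,hash)→1880, (A,nl_idx)→3800, (A,nl)→12100 …(+1); best=1640 via (B,hash)
  {AC}: card=20000; try (A,hash)→2680, (C,merge)→6080, (A,merge)→6460, (C,hash)→9240, (A,nl_idx)→24000, (C,nl)→60120 …(+1); best=2680 via (A,hash)
  {ABC}: card=500000; try (C,hash)→13640, (B,hash)→24080, (C,merge)→45640, (B,merge)→323480, (C,nl)→1501640, (B,nl)→2002680; best=13640 via (C,hash)

cost=13640; order=A,B,C; methods=hash,hash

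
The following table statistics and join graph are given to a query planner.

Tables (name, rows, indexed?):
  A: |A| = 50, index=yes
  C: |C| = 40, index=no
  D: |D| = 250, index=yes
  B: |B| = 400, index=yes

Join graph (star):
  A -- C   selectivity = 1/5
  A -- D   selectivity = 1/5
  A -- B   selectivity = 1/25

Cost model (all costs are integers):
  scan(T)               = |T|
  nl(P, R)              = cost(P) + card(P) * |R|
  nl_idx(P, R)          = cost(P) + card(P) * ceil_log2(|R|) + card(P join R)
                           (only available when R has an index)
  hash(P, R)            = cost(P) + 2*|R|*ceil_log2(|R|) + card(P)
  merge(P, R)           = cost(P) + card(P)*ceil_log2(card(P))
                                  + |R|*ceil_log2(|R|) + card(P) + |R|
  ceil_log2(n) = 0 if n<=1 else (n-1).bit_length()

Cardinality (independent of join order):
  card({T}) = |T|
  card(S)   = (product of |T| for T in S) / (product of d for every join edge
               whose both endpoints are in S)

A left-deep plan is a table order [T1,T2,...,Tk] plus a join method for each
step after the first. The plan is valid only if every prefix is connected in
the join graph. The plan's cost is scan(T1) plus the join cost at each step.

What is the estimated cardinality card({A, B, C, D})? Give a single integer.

320000

Tables in S: A(50), B(400), C(40), D(250)
Edges inside S: A-C(d=5), A-D(d=5), A-B(d=25)
numerator = 50 * 400 * 40 * 250 = 200000000
denominator = 5 * 5 * 25 = 625
card(S) = 200000000 / 625 = 320000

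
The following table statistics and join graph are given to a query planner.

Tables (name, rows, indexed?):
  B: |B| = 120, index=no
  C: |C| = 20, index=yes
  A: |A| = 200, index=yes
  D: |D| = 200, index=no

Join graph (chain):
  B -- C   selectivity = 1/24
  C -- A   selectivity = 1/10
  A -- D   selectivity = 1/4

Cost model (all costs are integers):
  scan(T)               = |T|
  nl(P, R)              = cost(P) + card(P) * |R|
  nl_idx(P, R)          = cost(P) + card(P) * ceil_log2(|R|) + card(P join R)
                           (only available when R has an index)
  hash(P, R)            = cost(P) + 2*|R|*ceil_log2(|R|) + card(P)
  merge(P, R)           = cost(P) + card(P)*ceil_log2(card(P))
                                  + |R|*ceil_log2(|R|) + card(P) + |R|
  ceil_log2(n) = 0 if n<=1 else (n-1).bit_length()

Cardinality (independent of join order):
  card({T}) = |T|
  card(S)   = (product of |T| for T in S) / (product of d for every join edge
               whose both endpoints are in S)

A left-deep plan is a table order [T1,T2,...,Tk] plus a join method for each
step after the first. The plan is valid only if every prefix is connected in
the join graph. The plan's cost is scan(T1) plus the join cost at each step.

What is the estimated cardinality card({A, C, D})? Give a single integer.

Tables in S: A(200), C(20), D(200)
Edges inside S: C-A(d=10), A-D(d=4)
numerator = 200 * 20 * 200 = 800000
denominator = 10 * 4 = 40
card(S) = 800000 / 40 = 20000

20000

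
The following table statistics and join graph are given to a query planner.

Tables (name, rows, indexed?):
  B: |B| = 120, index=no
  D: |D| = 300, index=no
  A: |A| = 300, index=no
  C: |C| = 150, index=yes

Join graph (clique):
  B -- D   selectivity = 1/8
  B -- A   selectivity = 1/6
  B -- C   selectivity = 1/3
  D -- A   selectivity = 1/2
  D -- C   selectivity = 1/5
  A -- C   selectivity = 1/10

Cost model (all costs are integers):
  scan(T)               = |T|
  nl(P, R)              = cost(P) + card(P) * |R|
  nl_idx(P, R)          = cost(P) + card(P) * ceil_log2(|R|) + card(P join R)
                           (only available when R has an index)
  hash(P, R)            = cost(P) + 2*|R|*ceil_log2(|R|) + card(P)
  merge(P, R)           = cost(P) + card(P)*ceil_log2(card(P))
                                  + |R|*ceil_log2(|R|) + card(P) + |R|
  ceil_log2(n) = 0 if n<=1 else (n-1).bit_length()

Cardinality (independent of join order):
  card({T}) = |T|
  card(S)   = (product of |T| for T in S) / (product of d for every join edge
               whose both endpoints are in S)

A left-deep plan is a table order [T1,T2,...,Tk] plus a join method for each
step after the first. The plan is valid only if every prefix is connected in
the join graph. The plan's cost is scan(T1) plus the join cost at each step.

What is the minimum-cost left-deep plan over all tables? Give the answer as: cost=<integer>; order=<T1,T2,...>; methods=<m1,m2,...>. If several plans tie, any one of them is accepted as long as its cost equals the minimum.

cost=44580; order=A,C,B,D; methods=hash,hash,hash

Selinger DP (subsets sized 1..n):
  {B}: scan cost=120, card=120
  {D}: scan cost=300, card=300
  {A}: scan cost=300, card=300
  {C}: scan cost=150, card=150
  {BD}: card=4500; try (B,hash)→2280, (D,merge)→4080, (B,merge)→4260, (D,hash)→5640, (D,nl)→36120, (B,nl)→36300; best=2280 via (B,hash)
  {AB}: card=6000; try (B,hash)→2280, (A,merge)→4080, (B,merge)→4260, (A,hash)→5640, (A,nl)→36120, (B,nl)→36300; best=2280 via (B,hash)
  {BC}: card=6000; try (B,hash)→1980, (C,merge)→2430, (B,merge)→2460, (C,hash)→2640, (C,nl_idx)→7080, (C,nl)→18120 …(+1); best=1980 via (B,hash)
  {AD}: card=45000; try (D,hash)→6000, (A,hash)→6000, (D,merge)→6300, (A,merge)→6300, (D,nl)→90300, (A,nl)→90300; best=6000 via (D,hash)
  {CD}: card=9000; try (C,hash)→3000, (D,merge)→4500, (C,merge)→4650, (D,hash)→5700, (C,nl_idx)→11700, (D,nl)→45150 …(+1); best=3000 via (C,hash)
  {AC}: card=4500; try (C,hash)→3000, (A,merge)→4500, (C,merge)→4650, (A,hash)→5700, (C,nl_idx)→7200, (A,nl)→45150 …(+1); best=3000 via (C,hash)
  {ABD}: card=112500; try (A,hash)→12180, (D,hash)→13680, (B,hash)→52680, (A,merge)→68280, (D,merge)→89280, (B,merge)→771960 …(+3); best=12180 via (A,hash)
  {BCD}: card=45000; try (C,hash)→9180, (D,hash)→13380, (B,hash)→13680, (C,merge)→66630, (C,nl_idx)→83280, (D,merge)→88980 …(+4); best=9180 via (C,hash)
  {ABC}: card=30000; try (B,hash)→9180, (C,hash)→10680, (A,hash)→13380, (B,merge)→66960, (C,nl_idx)→80280, (C,merge)→87630 …(+4); best=9180 via (B,hash)
  {ACD}: card=135000; try (D,hash)→12900, (A,hash)→17400, (C,hash)→53400, (D,merge)→69000, (A,merge)→141000, (C,nl_idx)→501000 …(+4); best=12900 via (D,hash)
  {ABCD}: card=112500; try (D,hash)→44580, (A,hash)→59580, (C,hash)→127080, (B,hash)→149580, (D,merge)→492180, (A,merge)→777180 …(+7); best=44580 via (D,hash)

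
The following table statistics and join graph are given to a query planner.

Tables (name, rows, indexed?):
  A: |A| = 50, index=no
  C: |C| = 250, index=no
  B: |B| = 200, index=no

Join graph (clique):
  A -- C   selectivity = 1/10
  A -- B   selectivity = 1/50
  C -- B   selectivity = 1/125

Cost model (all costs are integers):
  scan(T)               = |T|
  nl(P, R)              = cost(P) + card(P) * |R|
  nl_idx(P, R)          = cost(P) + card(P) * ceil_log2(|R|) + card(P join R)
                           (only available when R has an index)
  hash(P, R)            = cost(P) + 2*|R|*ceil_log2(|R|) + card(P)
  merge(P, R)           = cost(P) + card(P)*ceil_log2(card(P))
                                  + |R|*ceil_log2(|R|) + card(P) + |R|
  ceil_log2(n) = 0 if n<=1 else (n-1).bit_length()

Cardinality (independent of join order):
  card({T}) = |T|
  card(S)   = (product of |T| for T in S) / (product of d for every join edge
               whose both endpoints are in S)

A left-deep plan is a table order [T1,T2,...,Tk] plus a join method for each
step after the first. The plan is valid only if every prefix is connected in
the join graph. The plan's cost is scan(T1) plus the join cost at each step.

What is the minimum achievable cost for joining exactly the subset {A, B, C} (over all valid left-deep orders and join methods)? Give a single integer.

Selinger DP over subsets of {A,B,C}:
  {A}: scan cost=50, card=50
  {C}: scan cost=250, card=250
  {B}: scan cost=200, card=200
  {AC}: card=1250; try (A,hash)→1100, (C,merge)→2650, (A,merge)→2850, (C,hash)→4100, (C,nl)→12550, (A,nl)→12750; best=1100 via (A,hash)
  {AB}: card=200; try (A,hash)→1000, (B,merge)→2200, (A,merge)→2350, (B,hash)→3300, (B,nl)→10050, (A,nl)→10200; best=1000 via (A,hash)
  {BC}: card=400; try (B,hash)→3700, (C,merge)→4250, (B,merge)→4300, (C,hash)→4400, (C,nl)→50200, (B,nl)→50250; best=3700 via (B,hash)
  {ABC}: card=40; try (A,hash)→4700, (C,merge)→5050, (C,hash)→5200, (B,hash)→5550, (A,merge)→8050, (B,merge)→17900 …(+3); best=4700 via (A,hash)

4700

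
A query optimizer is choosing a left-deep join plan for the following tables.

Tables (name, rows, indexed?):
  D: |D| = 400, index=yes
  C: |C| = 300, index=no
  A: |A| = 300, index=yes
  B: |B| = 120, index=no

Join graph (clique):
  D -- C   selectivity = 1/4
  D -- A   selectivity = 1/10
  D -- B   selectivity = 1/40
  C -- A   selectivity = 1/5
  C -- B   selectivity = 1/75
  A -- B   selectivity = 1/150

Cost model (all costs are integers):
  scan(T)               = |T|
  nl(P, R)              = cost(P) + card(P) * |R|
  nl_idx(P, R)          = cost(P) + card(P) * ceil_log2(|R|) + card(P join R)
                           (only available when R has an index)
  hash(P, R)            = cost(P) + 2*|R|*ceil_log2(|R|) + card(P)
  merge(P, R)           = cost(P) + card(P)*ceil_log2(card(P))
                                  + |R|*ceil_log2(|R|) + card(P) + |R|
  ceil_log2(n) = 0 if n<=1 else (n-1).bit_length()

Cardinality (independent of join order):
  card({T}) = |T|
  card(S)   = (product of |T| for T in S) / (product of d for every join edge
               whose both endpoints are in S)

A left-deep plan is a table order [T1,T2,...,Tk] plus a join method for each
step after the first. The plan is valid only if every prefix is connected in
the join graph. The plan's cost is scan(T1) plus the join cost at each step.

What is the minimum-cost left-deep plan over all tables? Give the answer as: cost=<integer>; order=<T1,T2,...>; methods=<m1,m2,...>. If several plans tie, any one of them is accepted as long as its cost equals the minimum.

cost=8376; order=B,A,C,D; methods=nl_idx,merge,nl_idx

Selinger DP (subsets sized 1..n):
  {D}: scan cost=400, card=400
  {C}: scan cost=300, card=300
  {A}: scan cost=300, card=300
  {B}: scan cost=120, card=120
  {CD}: card=30000; try (C,hash)→6200, (D,merge)→7300, (C,merge)→7400, (D,hash)→7800, (D,nl_idx)→33000, (D,nl)→120300 …(+1); best=6200 via (C,hash)
  {AD}: card=12000; try (A,hash)→6200, (D,merge)→7300, (A,merge)→7400, (D,hash)→7800, (D,nl_idx)→15000, (A,nl_idx)→16000 …(+2); best=6200 via (A,hash)
  {BD}: card=1200; try (D,nl_idx)→2400, (B,hash)→2480, (D,merge)→5080, (B,merge)→5360, (D,hash)→7440, (D,nl)→48120 …(+1); best=2400 via (D,nl_idx)
  {AC}: card=18000; try (C,hash)→6000, (A,hash)→6000, (C,merge)→6300, (A,merge)→6300, (A,nl_idx)→21000, (C,nl)→90300 …(+1); best=6000 via (C,hash)
  {BC}: card=480; try (B,hash)→2280, (C,merge)→4080, (B,merge)→4260, (C,hash)→5640, (C,nl)→36120, (B,nl)→36300; best=2280 via (B,hash)
  {AB}: card=240; try (A,nl_idx)→1440, (B,hash)→2280, (A,merge)→4080, (B,merge)→4260, (A,hash)→5640, (A,nl)→36120 …(+1); best=1440 via (A,nl_idx)
  {ACD}: card=180000; try (C,hash)→23600, (D,hash)→31200, (A,hash)→41600, (C,merge)→189200, (D,merge)→298000, (D,nl_idx)→348000 …(+5); best=23600 via (C,hash)
  {BCD}: card=1200; try (D,nl_idx)→7800, (C,hash)→9000, (D,hash)→9960, (D,merge)→11080, (C,merge)→19800, (B,hash)→37880 …(+4); best=7800 via (D,nl_idx)
  {ABD}: card=240; try (D,nl_idx)→3840, (D,merge)→7600, (D,hash)→8880, (A,hash)→9000, (A,nl_idx)→13440, (A,merge)→19800 …(+5); best=3840 via (D,nl_idx)
  {ABC}: card=192; try (C,merge)→6600, (A,nl_idx)→6792, (C,hash)→7080, (A,hash)→8160, (A,merge)→10080, (B,hash)→25680 …(+4); best=6600 via (C,merge)
  {ABCD}: card=48; try (D,nl_idx)→8376, (C,merge)→9000, (C,hash)→9480, (D,merge)→12328, (D,hash)→13992, (A,hash)→14400 …(+8); best=8376 via (D,nl_idx)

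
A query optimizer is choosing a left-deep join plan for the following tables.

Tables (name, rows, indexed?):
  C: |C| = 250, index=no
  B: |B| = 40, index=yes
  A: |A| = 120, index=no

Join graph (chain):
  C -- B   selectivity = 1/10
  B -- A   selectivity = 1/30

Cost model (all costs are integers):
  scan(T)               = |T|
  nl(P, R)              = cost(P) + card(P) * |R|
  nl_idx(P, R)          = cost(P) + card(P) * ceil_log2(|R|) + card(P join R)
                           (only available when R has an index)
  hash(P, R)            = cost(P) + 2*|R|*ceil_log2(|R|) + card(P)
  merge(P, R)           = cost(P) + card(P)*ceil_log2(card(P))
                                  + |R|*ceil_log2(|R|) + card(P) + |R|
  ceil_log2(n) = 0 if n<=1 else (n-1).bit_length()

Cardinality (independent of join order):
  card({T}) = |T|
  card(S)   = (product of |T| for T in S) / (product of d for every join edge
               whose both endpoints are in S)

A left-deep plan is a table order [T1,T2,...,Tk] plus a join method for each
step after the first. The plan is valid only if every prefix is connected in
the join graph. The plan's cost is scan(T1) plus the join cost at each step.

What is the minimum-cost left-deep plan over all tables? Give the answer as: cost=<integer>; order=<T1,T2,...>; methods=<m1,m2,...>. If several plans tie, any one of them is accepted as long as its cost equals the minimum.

cost=3660; order=C,B,A; methods=hash,hash

Selinger DP (subsets sized 1..n):
  {C}: scan cost=250, card=250
  {B}: scan cost=40, card=40
  {A}: scan cost=120, card=120
  {BC}: card=1000; try (B,hash)→980, (C,merge)→2570, (B,nl_idx)→2750, (B,merge)→2780, (C,hash)→4080, (C,nl)→10040 …(+1); best=980 via (B,hash)
  {AB}: card=160; try (B,hash)→720, (B,nl_idx)→1000, (A,merge)→1280, (B,merge)→1360, (A,hash)→1760, (A,nl)→4840 …(+1); best=720 via (B,hash)
  {ABC}: card=4000; try (A,hash)→3660, (C,merge)→4410, (C,hash)→4880, (A,merge)→12940, (C,nl)→40720, (A,nl)→120980; best=3660 via (A,hash)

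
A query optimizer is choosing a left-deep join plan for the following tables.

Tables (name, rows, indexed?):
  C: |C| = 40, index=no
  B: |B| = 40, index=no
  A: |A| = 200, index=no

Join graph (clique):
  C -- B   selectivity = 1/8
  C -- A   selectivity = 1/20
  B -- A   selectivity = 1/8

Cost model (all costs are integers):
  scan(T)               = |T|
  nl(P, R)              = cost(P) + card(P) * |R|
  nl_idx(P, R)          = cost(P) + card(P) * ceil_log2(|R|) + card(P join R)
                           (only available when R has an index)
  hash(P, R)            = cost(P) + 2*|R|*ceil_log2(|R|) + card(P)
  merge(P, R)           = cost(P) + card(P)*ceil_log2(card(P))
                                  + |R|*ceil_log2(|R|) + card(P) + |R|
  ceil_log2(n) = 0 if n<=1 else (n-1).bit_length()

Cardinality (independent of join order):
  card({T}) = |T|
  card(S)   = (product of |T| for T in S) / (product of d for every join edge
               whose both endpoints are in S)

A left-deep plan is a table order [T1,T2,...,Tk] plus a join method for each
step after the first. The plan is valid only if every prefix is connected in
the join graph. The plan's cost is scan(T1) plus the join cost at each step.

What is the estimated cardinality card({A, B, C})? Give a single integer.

Tables in S: A(200), B(40), C(40)
Edges inside S: C-B(d=8), C-A(d=20), B-A(d=8)
numerator = 200 * 40 * 40 = 320000
denominator = 8 * 20 * 8 = 1280
card(S) = 320000 / 1280 = 250

250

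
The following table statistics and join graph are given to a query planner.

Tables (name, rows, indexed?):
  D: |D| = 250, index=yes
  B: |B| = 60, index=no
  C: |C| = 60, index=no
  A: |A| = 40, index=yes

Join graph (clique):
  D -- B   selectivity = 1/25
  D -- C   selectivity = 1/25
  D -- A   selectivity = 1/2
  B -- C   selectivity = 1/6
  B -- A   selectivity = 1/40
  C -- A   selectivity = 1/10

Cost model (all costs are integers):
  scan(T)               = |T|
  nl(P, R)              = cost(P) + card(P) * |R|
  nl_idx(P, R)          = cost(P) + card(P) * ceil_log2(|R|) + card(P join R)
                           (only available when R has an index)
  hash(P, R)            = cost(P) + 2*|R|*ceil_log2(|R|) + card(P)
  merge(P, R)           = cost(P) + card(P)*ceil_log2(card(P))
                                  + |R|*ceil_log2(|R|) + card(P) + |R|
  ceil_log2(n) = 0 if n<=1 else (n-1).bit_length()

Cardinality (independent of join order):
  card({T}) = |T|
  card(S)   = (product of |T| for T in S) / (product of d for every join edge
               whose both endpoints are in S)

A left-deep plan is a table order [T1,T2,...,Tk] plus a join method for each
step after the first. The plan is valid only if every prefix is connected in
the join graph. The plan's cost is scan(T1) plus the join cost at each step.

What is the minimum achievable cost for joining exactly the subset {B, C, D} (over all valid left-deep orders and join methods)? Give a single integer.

2460

Selinger DP over subsets of {B,C,D}:
  {D}: scan cost=250, card=250
  {B}: scan cost=60, card=60
  {C}: scan cost=60, card=60
  {BD}: card=600; try (D,nl_idx)→1140, (B,hash)→1220, (D,merge)→2730, (B,merge)→2920, (D,hash)→4120, (D,nl)→15060 …(+1); best=1140 via (D,nl_idx)
  {CD}: card=600; try (D,nl_idx)→1140, (C,hash)→1220, (D,merge)→2730, (C,merge)→2920, (D,hash)→4120, (D,nl)→15060 …(+1); best=1140 via (D,nl_idx)
  {BC}: card=600; try (C,hash)→840, (B,hash)→840, (C,merge)→900, (B,merge)→900, (C,nl)→3660, (B,nl)→3660; best=840 via (C,hash)
  {BCD}: card=240; try (C,hash)→2460, (B,hash)→2460, (D,hash)→5440, (D,nl_idx)→5880, (C,merge)→8160, (B,merge)→8160 …(+4); best=2460 via (C,hash)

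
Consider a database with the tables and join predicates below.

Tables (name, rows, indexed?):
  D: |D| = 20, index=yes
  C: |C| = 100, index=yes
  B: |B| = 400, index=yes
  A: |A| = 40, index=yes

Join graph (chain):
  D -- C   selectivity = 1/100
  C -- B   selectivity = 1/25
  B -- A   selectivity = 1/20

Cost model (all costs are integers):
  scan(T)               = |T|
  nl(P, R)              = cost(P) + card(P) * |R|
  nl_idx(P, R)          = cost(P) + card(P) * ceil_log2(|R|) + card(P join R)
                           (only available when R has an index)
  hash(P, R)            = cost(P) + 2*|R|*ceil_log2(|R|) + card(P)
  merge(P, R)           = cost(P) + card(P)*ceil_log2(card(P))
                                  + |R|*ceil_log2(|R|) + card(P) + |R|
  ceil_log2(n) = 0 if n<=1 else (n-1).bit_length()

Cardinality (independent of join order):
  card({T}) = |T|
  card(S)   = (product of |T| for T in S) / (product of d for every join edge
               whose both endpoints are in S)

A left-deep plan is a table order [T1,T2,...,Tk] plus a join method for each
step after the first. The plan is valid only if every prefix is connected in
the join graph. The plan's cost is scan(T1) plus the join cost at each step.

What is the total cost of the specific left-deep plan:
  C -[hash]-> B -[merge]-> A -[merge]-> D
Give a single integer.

68600

step 1: scan C: cost=100, card=100
step 2: join B via hash
    card(P join B) = 100*400/(25) = 1600
    cost = 100 + 2*400*9 + 100 = 7400
step 3: join A via merge
    card(P join A) = 1600*40/(20) = 3200
    cost = 7400 + 1600*11 + 40*6 + 1600 + 40 = 26880
step 4: join D via merge
    card(P join D) = 3200*20/(100) = 640
    cost = 26880 + 3200*12 + 20*5 + 3200 + 20 = 68600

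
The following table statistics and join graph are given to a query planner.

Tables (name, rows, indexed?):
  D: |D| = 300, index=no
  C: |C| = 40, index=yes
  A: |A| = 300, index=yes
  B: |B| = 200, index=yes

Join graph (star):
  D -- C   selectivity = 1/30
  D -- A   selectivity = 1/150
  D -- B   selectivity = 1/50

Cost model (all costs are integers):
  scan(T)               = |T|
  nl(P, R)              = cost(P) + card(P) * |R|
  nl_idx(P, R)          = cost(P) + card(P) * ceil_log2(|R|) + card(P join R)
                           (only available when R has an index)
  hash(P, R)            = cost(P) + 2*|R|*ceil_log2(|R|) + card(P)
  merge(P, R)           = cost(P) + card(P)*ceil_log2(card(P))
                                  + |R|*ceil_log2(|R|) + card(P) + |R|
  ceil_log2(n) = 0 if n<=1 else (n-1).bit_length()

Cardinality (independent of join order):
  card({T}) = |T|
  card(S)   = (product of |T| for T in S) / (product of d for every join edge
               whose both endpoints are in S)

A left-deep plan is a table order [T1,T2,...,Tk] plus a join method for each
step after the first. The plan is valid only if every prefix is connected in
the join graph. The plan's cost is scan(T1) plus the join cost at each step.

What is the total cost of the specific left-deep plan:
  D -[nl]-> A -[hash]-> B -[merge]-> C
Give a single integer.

125580

step 1: scan D: cost=300, card=300
step 2: join A via nl
    card(P join A) = 300*300/(150) = 600
    cost = 300 + 300*300 = 90300
step 3: join B via hash
    card(P join B) = 600*200/(50) = 2400
    cost = 90300 + 2*200*8 + 600 = 94100
step 4: join C via merge
    card(P join C) = 2400*40/(30) = 3200
    cost = 94100 + 2400*12 + 40*6 + 2400 + 40 = 125580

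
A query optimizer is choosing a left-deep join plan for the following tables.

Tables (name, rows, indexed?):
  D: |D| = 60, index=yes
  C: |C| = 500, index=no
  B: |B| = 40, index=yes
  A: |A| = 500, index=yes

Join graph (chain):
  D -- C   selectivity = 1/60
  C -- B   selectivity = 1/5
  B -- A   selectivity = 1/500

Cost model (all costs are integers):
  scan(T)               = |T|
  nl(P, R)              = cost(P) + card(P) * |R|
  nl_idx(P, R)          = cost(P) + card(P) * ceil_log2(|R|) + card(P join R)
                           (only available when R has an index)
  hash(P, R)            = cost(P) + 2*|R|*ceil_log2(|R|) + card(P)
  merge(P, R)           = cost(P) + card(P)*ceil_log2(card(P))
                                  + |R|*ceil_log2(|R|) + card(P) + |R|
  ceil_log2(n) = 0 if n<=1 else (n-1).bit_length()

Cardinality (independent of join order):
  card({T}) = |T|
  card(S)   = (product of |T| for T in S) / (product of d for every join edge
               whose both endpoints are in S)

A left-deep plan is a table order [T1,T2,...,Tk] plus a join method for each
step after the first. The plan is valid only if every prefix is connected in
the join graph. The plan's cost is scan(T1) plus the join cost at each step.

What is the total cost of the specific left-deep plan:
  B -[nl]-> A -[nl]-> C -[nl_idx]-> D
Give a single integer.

68040

step 1: scan B: cost=40, card=40
step 2: join A via nl
    card(P join A) = 40*500/(500) = 40
    cost = 40 + 40*500 = 20040
step 3: join C via nl
    card(P join C) = 40*500/(5) = 4000
    cost = 20040 + 40*500 = 40040
step 4: join D via nl_idx
    card(P join D) = 4000*60/(60) = 4000
    cost = 40040 + 4000*6 + 4000 = 68040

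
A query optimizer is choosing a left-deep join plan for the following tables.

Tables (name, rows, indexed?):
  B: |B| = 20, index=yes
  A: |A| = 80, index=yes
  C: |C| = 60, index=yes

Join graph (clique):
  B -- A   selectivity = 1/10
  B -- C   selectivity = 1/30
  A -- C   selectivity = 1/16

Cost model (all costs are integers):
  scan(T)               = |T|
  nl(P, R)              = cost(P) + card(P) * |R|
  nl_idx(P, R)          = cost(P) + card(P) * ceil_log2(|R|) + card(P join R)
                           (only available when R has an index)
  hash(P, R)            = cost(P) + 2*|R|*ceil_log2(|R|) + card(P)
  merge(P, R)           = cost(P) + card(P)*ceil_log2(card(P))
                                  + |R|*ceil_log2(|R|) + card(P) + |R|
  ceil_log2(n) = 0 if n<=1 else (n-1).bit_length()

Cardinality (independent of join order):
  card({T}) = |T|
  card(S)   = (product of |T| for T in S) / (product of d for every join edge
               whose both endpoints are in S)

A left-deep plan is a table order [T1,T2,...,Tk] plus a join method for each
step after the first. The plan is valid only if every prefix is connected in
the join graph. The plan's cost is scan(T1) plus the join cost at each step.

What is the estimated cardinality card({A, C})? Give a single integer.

Tables in S: A(80), C(60)
Edges inside S: A-C(d=16)
numerator = 80 * 60 = 4800
denominator = 16 = 16
card(S) = 4800 / 16 = 300

300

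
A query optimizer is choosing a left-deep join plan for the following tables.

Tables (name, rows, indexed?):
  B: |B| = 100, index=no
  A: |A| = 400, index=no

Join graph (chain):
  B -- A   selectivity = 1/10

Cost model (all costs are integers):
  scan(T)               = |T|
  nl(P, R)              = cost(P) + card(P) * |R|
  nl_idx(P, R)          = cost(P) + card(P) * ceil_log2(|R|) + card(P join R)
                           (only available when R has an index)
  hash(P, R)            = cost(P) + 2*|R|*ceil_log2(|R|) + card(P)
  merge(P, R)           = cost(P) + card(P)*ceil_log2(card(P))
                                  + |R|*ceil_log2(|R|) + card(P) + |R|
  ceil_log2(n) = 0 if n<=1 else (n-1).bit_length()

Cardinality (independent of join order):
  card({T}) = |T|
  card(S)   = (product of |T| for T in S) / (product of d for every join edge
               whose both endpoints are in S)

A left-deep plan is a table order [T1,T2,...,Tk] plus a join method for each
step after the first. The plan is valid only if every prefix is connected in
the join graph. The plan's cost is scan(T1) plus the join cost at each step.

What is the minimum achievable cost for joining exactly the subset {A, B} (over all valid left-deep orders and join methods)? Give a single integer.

2200

Selinger DP over subsets of {A,B}:
  {B}: scan cost=100, card=100
  {A}: scan cost=400, card=400
  {AB}: card=4000; try (B,hash)→2200, (A,merge)→4900, (B,merge)→5200, (A,hash)→7400, (A,nl)→40100, (B,nl)→40400; best=2200 via (B,hash)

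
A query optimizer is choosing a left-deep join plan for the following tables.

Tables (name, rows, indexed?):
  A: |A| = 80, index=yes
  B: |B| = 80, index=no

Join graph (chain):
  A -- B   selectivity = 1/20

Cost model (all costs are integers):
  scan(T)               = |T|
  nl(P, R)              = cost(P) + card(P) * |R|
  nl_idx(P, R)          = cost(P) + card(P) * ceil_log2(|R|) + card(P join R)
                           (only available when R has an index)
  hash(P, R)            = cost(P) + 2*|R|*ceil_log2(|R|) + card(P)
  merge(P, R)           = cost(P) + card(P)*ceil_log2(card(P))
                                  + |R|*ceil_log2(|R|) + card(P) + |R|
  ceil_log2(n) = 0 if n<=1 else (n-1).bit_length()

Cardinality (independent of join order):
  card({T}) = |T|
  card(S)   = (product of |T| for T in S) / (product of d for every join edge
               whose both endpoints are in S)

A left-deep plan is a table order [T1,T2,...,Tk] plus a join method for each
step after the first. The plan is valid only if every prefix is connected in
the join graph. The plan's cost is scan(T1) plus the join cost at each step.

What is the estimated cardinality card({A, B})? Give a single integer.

Tables in S: A(80), B(80)
Edges inside S: A-B(d=20)
numerator = 80 * 80 = 6400
denominator = 20 = 20
card(S) = 6400 / 20 = 320

320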